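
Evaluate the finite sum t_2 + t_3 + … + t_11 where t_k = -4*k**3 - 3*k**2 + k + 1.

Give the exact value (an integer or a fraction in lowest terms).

Σ = -18860

Ratio r(k) = (4*k**3 + 15*k**2 + 17*k + 5)/(4*k**3 + 3*k**2 - k - 1).
A = 1, B = 1, C = k**3 + 3*k**2/4 - k/4 - 1/4.
Solve (1)·f(k+1) − (1)·f(k) = k**3 + 3*k**2/4 - k/4 - 1/4.
Bound: deg f ≤ 4.
Coefficient equations give f(k) = k**2*(k**2 - k - 1)/4.
Get s_k = R·t_k = k**2*(-k**2 + k + 1) with R(k) = B(k−1)f(k)/C(k) = k**2*(k**2 - k - 1)/(4*k**3 + 3*k**2 - k - 1).
s_(k+1) − s_k = -4*k**3 - 3*k**2 + k + 1 = t_k.
Telescoping: Σ = s_(12) − s_(2) = -18864 − (-4) = -18860.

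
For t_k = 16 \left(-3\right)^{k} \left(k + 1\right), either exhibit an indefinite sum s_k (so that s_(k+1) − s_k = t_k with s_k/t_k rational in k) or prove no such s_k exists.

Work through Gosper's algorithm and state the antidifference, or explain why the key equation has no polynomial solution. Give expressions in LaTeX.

Compute t_(k+1)/t_k: get 3*(-k - 2)/(k + 1).
Factor: A=-3; B=1; C=k + 1.
Need (-3)·f(k+1) − (1)·f(k) = k + 1.
Bound: deg f ≤ 1.
A polynomial solution: f(k) = -(4*k + 1)/16.
Certificate R = B(k−1)f/C = -(4*k + 1)/(16*(k + 1)) gives s_k = (-3)**k*(-4*k - 1).
Check: Δs_k = 16*(-3)**k*(k + 1). ✓

s_k = \left(-3\right)^{k} \left(- 4 k - 1\right)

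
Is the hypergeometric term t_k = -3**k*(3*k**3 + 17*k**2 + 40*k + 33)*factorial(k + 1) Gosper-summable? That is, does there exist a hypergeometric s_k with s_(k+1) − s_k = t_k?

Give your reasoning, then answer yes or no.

Yes. s_k = -3**k*(k**2 + 2*k + 3)*factorial(k + 1).

The ratio is 3*(3*k**4 + 32*k**3 + 135*k**2 + 259*k + 186)/(3*k**3 + 17*k**2 + 40*k + 33).
Take A(k)=3*k + 6, B(k)=1, C(k)=k**3 + 17*k**2/3 + 40*k/3 + 11.
Set up (3*k + 6)·f(k+1) − (1)·f(k) − (k**3 + 17*k**2/3 + 40*k/3 + 11) = 0.
Degrees (1,0,3) ⇒ d ≤ 2.
Coefficient equations give f(k) = (k**2 + 2*k + 3)/3.
R(k) = B(k−1)·f(k)/C(k) = (k**2 + 2*k + 3)/(3*k**3 + 17*k**2 + 40*k + 33); s_k = R·t_k = -3**k*(k**2 + 2*k + 3)*factorial(k + 1).
s_(k+1) − s_k = -3**k*(3*k**3 + 17*k**2 + 40*k + 33)*factorial(k + 1) = t_k.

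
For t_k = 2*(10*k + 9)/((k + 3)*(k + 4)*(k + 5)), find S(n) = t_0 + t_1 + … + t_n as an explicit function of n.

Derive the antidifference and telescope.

S(n) = (13*n**2 + 37*n + 24)/(4*(n**2 + 9*n + 20))

Compute t_(k+1)/t_k: get (k + 3)*(10*k + 19)/((k + 6)*(10*k + 9)).
Factor: A=k + 3; B=k + 6; C=k + 9/10.
Set up (k + 3)·f(k+1) − (k + 5)·f(k) − (k + 9/10) = 0.
From deg A=1, deg B=1, deg C=1: d=2.
Solving with deg f ≤ 2: f(k) = k*(13*k + 11)/80.
R(k) = B(k−1)·f(k)/C(k) = k*(k + 5)*(13*k + 11)/(8*(10*k + 9)); s_k = R·t_k = k*(13*k + 11)/(4*(k + 3)*(k + 4)).
s_(k+1) − s_k = 2*(10*k + 9)/(k**3 + 12*k**2 + 47*k + 60) = t_k.
Telescope: S(n) = s_(n+1) − s_(0) = (13*n**2 + 37*n + 24)/(4*(n**2 + 9*n + 20)) − (0) = (13*n**2 + 37*n + 24)/(4*(n**2 + 9*n + 20)).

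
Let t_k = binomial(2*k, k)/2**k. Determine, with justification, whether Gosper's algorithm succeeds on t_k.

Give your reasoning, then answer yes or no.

No. Not Gosper-summable.

r(k) = (2*k + 1)/(k + 1) after simplifying.
So A=2*k + 1 and B=k + 1, with C=1.
Key eq: (2*k + 1)·f(k+1) = (k)·f(k) + (1).
From deg A=1, deg B=1, deg C=0: d=-1.
Bound -1 < 0, so the key equation has no polynomial solution.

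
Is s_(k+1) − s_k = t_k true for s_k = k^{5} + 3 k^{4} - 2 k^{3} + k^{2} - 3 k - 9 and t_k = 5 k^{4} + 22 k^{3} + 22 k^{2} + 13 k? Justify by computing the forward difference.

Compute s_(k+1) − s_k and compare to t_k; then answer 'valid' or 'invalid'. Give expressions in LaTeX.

valid (s_(k+1) − s_k reduces to t_k)

s_(k+1) = k**5 + 8*k**4 + 20*k**3 + 23*k**2 + 10*k - 9
s_(k+1) − s_k = k*(5*k**3 + 22*k**2 + 22*k + 13)
(s_(k+1) − s_k) − t_k = 0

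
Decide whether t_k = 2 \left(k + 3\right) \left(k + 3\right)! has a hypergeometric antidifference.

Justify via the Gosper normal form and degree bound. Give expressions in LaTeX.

Step 1: r(k) = (k + 4)**2/(k + 3).
Take A(k)=k + 4, B(k)=1, C(k)=k + 3.
Set up (k + 4)·f(k+1) − (1)·f(k) − (k + 3) = 0.
From deg A=1, deg B=0, deg C=1: d=0.
Match coefficients ⇒ f(k) = 1.
Get s_k = R·t_k = 2*factorial(k + 3) with R(k) = B(k−1)f(k)/C(k) = 1/(k + 3).
Verify: 2*(k + 3)*factorial(k + 3) matches t_k.

Yes. s_k = 2 \left(k + 3\right)!.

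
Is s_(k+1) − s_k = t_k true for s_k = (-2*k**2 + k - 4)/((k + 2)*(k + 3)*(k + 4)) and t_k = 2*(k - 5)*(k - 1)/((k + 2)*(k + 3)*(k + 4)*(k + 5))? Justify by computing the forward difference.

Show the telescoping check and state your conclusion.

Valid: the claim telescopes to t_k.

s_(k+1) = (k - 2*(k + 1)**2 - 3)/((k + 3)*(k + 4)*(k + 5))
s_(k+1) − s_k = 2*(k**2 - 6*k + 5)/(k**4 + 14*k**3 + 71*k**2 + 154*k + 120)
(s_(k+1) − s_k) − t_k = 0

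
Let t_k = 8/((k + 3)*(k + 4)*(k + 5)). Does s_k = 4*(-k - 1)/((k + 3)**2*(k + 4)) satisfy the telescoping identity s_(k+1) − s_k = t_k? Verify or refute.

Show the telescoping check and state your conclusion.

Invalid: residual 8*(-3*k - 11)/(k**5 + 19*k**4 + 143*k**3 + 533*k**2 + 984*k + 720) ≠ 0.

s_(k+1) = 4*(-k - 2)/((k + 4)**2*(k + 5))
s_(k+1) − s_k = 8*(k**2 + 4*k + 1)/(k**5 + 19*k**4 + 143*k**3 + 533*k**2 + 984*k + 720)
(s_(k+1) − s_k) − t_k = 8*(-3*k - 11)/(k**5 + 19*k**4 + 143*k**3 + 533*k**2 + 984*k + 720)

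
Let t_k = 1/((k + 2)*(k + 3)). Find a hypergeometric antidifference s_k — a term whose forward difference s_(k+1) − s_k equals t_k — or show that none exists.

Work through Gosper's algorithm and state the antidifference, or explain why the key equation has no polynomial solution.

Ratio r(k) = (k + 2)/(k + 4).
So A=k + 2 and B=k + 4, with C=1.
Need (k + 2)·f(k+1) − (k + 3)·f(k) = 1.
Degrees (1,1,0) ⇒ d ≤ 1.
Solve for f: f(k) = k/2 (degree 1 ≤ 1).
Get s_k = R·t_k = k/(2*(k + 2)) with R(k) = B(k−1)f(k)/C(k) = k*(k + 3)/2.
Verify: 1/(k**2 + 5*k + 6) matches t_k.

s_k = k/(2*(k + 2))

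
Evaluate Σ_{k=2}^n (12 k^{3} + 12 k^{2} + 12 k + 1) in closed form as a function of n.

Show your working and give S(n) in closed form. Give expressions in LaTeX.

S(n) = 3 n^{4} + 10 n^{3} + 15 n^{2} + 9 n - 37

Compute t_(k+1)/t_k: get (12*k**3 + 48*k**2 + 72*k + 37)/(12*k**3 + 12*k**2 + 12*k + 1).
Normal form (A,B,C) = (1, 1, k**3 + k**2 + k + 1/12).
f must satisfy (1)·f(k+1) − (1)·f(k) = k**3 + k**2 + k + 1/12.
deg f ≤ 4 (via 0,0,3).
Solving with deg f ≤ 4: f(k) = k*(3*k**3 - 2*k**2 + 3*k - 3)/12.
So s_k = (B(k−1)f/C)·t_k = (k*(3*k**3 - 2*k**2 + 3*k - 3)/(12*k**3 + 12*k**2 + 12*k + 1))·t_k = k*(3*k**3 - 2*k**2 + 3*k - 3).
Δs = 12*k**3 + 12*k**2 + 12*k + 1, as required.
Telescope: S(n) = s_(n+1) − s_(2) = 3*n**4 + 10*n**3 + 15*n**2 + 9*n + 1 − (38) = 3*n**4 + 10*n**3 + 15*n**2 + 9*n - 37.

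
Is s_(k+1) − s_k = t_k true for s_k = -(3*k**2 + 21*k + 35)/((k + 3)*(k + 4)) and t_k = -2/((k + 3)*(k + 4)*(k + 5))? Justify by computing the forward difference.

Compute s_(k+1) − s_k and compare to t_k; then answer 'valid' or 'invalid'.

s_(k+1) = (-21*k - 3*(k + 1)**2 - 56)/((k + 4)*(k + 5))
s_(k+1) − s_k = -2/(k**3 + 12*k**2 + 47*k + 60)
(s_(k+1) − s_k) − t_k = 0

Valid — Δs_k = t_k.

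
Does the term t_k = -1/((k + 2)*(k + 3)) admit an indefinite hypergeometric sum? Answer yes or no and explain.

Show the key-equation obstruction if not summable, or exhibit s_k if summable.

Ratio r(k) = (k + 2)/(k + 4).
A = k + 2, B = k + 4, C = 1.
f must satisfy (k + 2)·f(k+1) − (k + 3)·f(k) = 1.
deg f ≤ 1 (via 1,1,0).
Match coefficients ⇒ f(k) = k/2.
R(k) = B(k−1)·f(k)/C(k) = k*(k + 3)/2; s_k = R·t_k = -k/(2*k + 4).
s_(k+1) − s_k = -1/(k**2 + 5*k + 6) = t_k.

Yes. s_k = -k/(2*k + 4).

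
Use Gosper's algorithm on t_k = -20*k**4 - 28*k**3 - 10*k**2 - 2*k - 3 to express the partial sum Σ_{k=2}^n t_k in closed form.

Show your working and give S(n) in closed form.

Ratio r(k) = (20*k**4 + 108*k**3 + 214*k**2 + 186*k + 63)/(20*k**4 + 28*k**3 + 10*k**2 + 2*k + 3).
So A=1 and B=1, with C=k**4 + 7*k**3/5 + k**2/2 + k/10 + 3/20.
f must satisfy (1)·f(k+1) − (1)·f(k) = k**4 + 7*k**3/5 + k**2/2 + k/10 + 3/20.
Bound: deg f ≤ 5.
Solve for f: f(k) = k*(4*k**4 - 3*k**3 - 4*k**2 + 3*k + 3)/20 (degree 5 ≤ 5).
Certificate R = B(k−1)f/C = k*(4*k**4 - 3*k**3 - 4*k**2 + 3*k + 3)/(20*k**4 + 28*k**3 + 10*k**2 + 2*k + 3) gives s_k = k*(-4*k**4 + 3*k**3 + 4*k**2 - 3*k - 3).
Verify: -20*k**4 - 28*k**3 - 10*k**2 - 2*k - 3 matches t_k.
Σ_(k=2)^n t_k = s_(n+1) − s_(2) = (-4*n**5 - 17*n**4 - 24*n**3 - 13*n**2 - 5*n - 3) − (-66), i.e. -4*n**5 - 17*n**4 - 24*n**3 - 13*n**2 - 5*n + 63.

S(n) = -4*n**5 - 17*n**4 - 24*n**3 - 13*n**2 - 5*n + 63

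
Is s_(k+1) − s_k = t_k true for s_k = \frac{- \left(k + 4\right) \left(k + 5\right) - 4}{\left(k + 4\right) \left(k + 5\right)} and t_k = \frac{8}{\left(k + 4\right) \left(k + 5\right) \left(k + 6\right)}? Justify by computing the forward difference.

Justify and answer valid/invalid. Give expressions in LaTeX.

s_(k+1) = (-(k + 5)*(k + 6) - 4)/((k + 5)*(k + 6))
s_(k+1) − s_k = 8/(k**3 + 15*k**2 + 74*k + 120)
(s_(k+1) − s_k) − t_k = 0

Valid — Δs_k = t_k.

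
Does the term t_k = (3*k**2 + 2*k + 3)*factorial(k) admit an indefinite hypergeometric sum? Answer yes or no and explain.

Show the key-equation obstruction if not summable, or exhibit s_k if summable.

t_(k+1)/t_k = (k + 1)*(2*k + 3*(k + 1)**2 + 5)/(3*k**2 + 2*k + 3).
So A=k + 1 and B=1, with C=k**2 + 2*k/3 + 1.
Need (k + 1)·f(k+1) − (1)·f(k) = k**2 + 2*k/3 + 1.
deg f ≤ 1 (via 1,0,2).
Coefficient equations give f(k) = (3*k - 1)/3.
So s_k = (B(k−1)f/C)·t_k = ((3*k - 1)/(3*k**2 + 2*k + 3))·t_k = (3*k - 1)*factorial(k).
Check: Δs_k = (3*k**2 + 2*k + 3)*factorial(k). ✓

Yes. s_k = (3*k - 1)*factorial(k).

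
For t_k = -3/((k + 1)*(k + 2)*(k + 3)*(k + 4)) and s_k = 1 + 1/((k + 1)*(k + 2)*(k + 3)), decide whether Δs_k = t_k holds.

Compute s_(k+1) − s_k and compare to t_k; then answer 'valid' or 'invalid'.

s_(k+1) = 1 + 1/((k + 2)*(k + 3)*(k + 4))
s_(k+1) − s_k = -3/((k + 1)*(k + 2)*(k + 3)*(k + 4))
(s_(k+1) − s_k) − t_k = 0

valid (s_(k+1) − s_k reduces to t_k)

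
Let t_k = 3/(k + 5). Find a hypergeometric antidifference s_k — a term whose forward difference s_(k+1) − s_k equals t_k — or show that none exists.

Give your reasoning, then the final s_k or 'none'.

r(k) = (k + 5)/(k + 6) after simplifying.
Take A(k)=k + 5, B(k)=k + 6, C(k)=1.
Need (k + 5)·f(k+1) − (k + 5)·f(k) = 1.
Degrees (1,1,0) ⇒ d ≤ 0.
Put f(k) = c0: A·f(k+1) − B(k−1)·f(k) − C = -1; need -1 = 0 — inconsistent ⇒ no f, not summable.

none (Gosper's algorithm certifies no s_k)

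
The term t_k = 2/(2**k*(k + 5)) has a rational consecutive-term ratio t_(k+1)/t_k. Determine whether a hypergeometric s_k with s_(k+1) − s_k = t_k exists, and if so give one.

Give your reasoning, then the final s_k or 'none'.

Step 1: r(k) = (k + 5)/(2*(k + 6)).
Take A(k)=k/2 + 5/2, B(k)=k + 6, C(k)=1.
Key eq: (k/2 + 5/2)·f(k+1) = (k + 5)·f(k) + (1).
From deg A=1, deg B=1, deg C=0: d=-1.
Negative degree bound (-1): no f exists, t_k not Gosper-summable.

no hypergeometric antidifference exists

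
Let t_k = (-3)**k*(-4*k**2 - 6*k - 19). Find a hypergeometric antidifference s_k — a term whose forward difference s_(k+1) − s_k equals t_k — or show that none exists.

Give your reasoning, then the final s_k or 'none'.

r(k) = 3*(-4*k**2 - 14*k - 29)/(4*k**2 + 6*k + 19) after simplifying.
A = -3, B = 1, C = k**2 + 3*k/2 + 19/4.
Need (-3)·f(k+1) − (1)·f(k) = k**2 + 3*k/2 + 19/4.
deg f ≤ 2 (via 0,0,2).
Solve for f: f(k) = -(k**2 + 4)/4 (degree 2 ≤ 2).
R(k) = B(k−1)·f(k)/C(k) = -(k**2 + 4)/(4*k**2 + 6*k + 19); s_k = R·t_k = (-3)**k*(k**2 + 4).
Check: Δs_k = (-3)**k*(-4*k**2 - 6*k - 19). ✓

s_k = (-3)**k*(k**2 + 4)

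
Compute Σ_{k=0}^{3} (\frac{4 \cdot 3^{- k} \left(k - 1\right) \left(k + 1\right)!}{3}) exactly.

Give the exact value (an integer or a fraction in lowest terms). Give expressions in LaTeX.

Step 1: r(k) = k*(k + 2)/(3*(k - 1)).
Take A(k)=k/3 + 2/3, B(k)=1, C(k)=k - 1.
Key eq: (k/3 + 2/3)·f(k+1) = (1)·f(k) + (k - 1).
From deg A=1, deg B=0, deg C=1: d=0.
Coefficient equations give f(k) = 3.
R(k) = B(k−1)·f(k)/C(k) = 3/(k - 1); s_k = R·t_k = 4*factorial(k + 1)/3**k.
Check: Δs_k = 4*(k - 1)*factorial(k + 1)/(3*3**k). ✓
Telescoping: Σ = s_(4) − s_(0) = 160/27 − (4) = 52/27.

Σ = 52/27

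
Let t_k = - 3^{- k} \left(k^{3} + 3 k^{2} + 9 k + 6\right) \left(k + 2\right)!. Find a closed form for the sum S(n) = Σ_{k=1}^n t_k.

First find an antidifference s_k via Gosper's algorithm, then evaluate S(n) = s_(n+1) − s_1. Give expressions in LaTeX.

Step 1: r(k) = (k**4 + 9*k**3 + 36*k**2 + 73*k + 57)/(3*(k**3 + 3*k**2 + 9*k + 6)).
A = k/3 + 1, B = 1, C = k**3 + 3*k**2 + 9*k + 6.
Need (k/3 + 1)·f(k+1) − (1)·f(k) = k**3 + 3*k**2 + 9*k + 6.
Degrees (1,0,3) ⇒ d ≤ 2.
Solving with deg f ≤ 2: f(k) = 3*(k**2 + k + 1).
R(k) = B(k−1)·f(k)/C(k) = 3*(k**2 + k + 1)/(k**3 + 3*k**2 + 9*k + 6); s_k = R·t_k = -3**(1 - k)*(k**2 + k + 1)*factorial(k + 2).
Δs = -(k**3 + 3*k**2 + 9*k + 6)*factorial(k + 2)/3**k, as required.
Σ_(k=1)^n t_k = s_(n+1) − s_(1) = (-(n**2 + 3*n + 3)*factorial(n + 3)/3**n) − (-18), i.e. (18*3**n - n**5*factorial(n) - 9*n**4*factorial(n) - 32*n**3*factorial(n) - 57*n**2*factorial(n) - 51*n*factorial(n) - 18*factorial(n))/3**n.

S(n) = 3^{- n} \left(18 \cdot 3^{n} - n^{5} n! - 9 n^{4} n! - 32 n^{3} n! - 57 n^{2} n! - 51 n n! - 18 n!\right)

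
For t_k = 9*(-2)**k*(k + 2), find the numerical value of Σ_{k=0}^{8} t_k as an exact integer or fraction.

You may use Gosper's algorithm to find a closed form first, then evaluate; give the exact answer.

The ratio is 2*(-k - 3)/(k + 2).
Gosper form: A/B · C(k+1)/C(k) with A=-2, B=1, C=k + 2.
Key eq: (-2)·f(k+1) = (1)·f(k) + (k + 2).
Degrees (0,0,1) ⇒ d ≤ 1.
Solve for f: f(k) = -(3*k + 4)/9 (degree 1 ≤ 1).
Certificate R = B(k−1)f/C = -(3*k + 4)/(9*(k + 2)) gives s_k = (-2)**k*(-3*k - 4).
s_(k+1) − s_k = 9*(-2)**k*(k + 2) = t_k.
Telescoping: Σ = s_(9) − s_(0) = 15872 − (-4) = 15876.

Σ = 15876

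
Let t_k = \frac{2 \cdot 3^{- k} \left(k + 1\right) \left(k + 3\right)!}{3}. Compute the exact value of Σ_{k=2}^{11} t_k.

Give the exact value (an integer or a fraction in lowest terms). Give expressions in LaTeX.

Σ = 3587564560/729

The ratio is (k + 2)*(k + 4)/(3*(k + 1)).
Normal form (A,B,C) = (k/3 + 4/3, 1, k + 1).
Need (k/3 + 4/3)·f(k+1) − (1)·f(k) = k + 1.
deg f ≤ 0 (via 1,0,1).
A polynomial solution: f(k) = 3.
R(k) = B(k−1)·f(k)/C(k) = 3/(k + 1); s_k = R·t_k = 2*factorial(k + 3)/3**k.
Δs = 2*(k + 1)*factorial(k + 3)/(3*3**k), as required.
Sum = s_(12) − s_(2); s_(12) = 3587584000/729, s_(2) = 80/3 ⇒ 3587564560/729.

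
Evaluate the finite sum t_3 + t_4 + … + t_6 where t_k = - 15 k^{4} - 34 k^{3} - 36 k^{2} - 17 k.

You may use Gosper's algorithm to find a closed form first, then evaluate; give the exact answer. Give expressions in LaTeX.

Σ = -51960

The ratio is (15*k**3 + 79*k**2 + 149*k + 102)/(k*(15*k**2 + 19*k + 17)).
Gosper form: A/B · C(k+1)/C(k) with A=1, B=1, C=k**4 + 34*k**3/15 + 12*k**2/5 + 17*k/15.
f must satisfy (1)·f(k+1) − (1)·f(k) = k**4 + 34*k**3/15 + 12*k**2/5 + 17*k/15.
d = 5 from the (0,0,4) case.
Coefficient equations give f(k) = k*(k - 1)*(k + 1)*(3*k**2 + k + 3)/15.
R(k) = B(k−1)·f(k)/C(k) = (k - 1)*(3*k**2 + k + 3)/(15*k**2 + 19*k + 17); s_k = R·t_k = k*(-3*k**4 - k**3 + k + 3).
Δs = k*(-15*k**3 - 34*k**2 - 36*k - 17), as required.
Sum = s_(7) − s_(3); s_(7) = -52752, s_(3) = -792 ⇒ -51960.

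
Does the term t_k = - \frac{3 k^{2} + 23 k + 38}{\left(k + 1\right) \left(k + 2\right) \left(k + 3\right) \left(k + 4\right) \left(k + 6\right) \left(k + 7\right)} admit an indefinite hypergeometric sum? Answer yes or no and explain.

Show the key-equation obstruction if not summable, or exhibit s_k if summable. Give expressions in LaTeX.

Yes. s_k = \frac{k \left(- k^{2} - 10 k - 27\right)}{18 \left(k^{3} + 10 k^{2} + 27 k + 18\right)}.

Compute t_(k+1)/t_k: get (k + 1)*(k + 6)*(23*k + 3*(k + 1)**2 + 61)/((k + 5)*(k + 8)*(3*k**2 + 23*k + 38)).
Gosper form: A/B · C(k+1)/C(k) with A=k + 1, B=k + 8, C=k**3 + 38*k**2/3 + 51*k + 190/3.
Solve (k + 1)·f(k+1) − (k + 7)·f(k) = k**3 + 38*k**2/3 + 51*k + 190/3.
Bound: deg f ≤ 6.
Solving with deg f ≤ 6: f(k) = k*(k + 2)*(k + 4)*(k + 5)*(k**2 + 10*k + 27)/54.
Then R = B(k−1)f/C = k*(k + 2)*(k + 4)*(k + 7)*(k**2 + 10*k + 27)/(18*(3*k**2 + 23*k + 38)), so s_k = R(k)·t_k = k*(-k**2 - 10*k - 27)/(18*(k**3 + 10*k**2 + 27*k + 18)).
Check: Δs_k = (-3*k**2 - 23*k - 38)/(k**6 + 23*k**5 + 207*k**4 + 925*k**3 + 2144*k**2 + 2412*k + 1008). ✓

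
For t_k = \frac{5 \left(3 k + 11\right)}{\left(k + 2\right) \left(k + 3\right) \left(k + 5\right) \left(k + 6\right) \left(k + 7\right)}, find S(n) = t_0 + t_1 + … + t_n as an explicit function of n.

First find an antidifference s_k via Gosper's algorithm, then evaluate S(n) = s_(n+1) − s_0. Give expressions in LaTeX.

S(n) = \frac{n^{3} + 16 n^{2} + 81 n + 66}{12 \left(n^{3} + 16 n^{2} + 81 n + 126\right)}

Compute t_(k+1)/t_k: get (k + 2)*(k + 5)*(3*k + 14)/((k + 4)*(k + 8)*(3*k + 11)).
Normal form (A,B,C) = (k + 2, k + 8, k**2 + 23*k/3 + 44/3).
Set up (k + 2)·f(k+1) − (k + 7)·f(k) − (k**2 + 23*k/3 + 44/3) = 0.
d = 5 from the (1,1,2) case.
Match coefficients ⇒ f(k) = k*(k + 3)*(k + 4)*(k**2 + 13*k + 52)/180.
Then R = B(k−1)f/C = k*(k + 3)*(k + 7)*(k**2 + 13*k + 52)/(60*(3*k + 11)), so s_k = R(k)·t_k = k*(k**2 + 13*k + 52)/(12*(k**3 + 13*k**2 + 52*k + 60)).
Verify: 5*(3*k + 11)/(k**5 + 23*k**4 + 203*k**3 + 853*k**2 + 1692*k + 1260) matches t_k.
Evaluate: s_(n+1) = (n**3 + 16*n**2 + 81*n + 66)/(12*(n**3 + 16*n**2 + 81*n + 126)); subtract s_(0) = 0 ⇒ S(n) = (n**3 + 16*n**2 + 81*n + 66)/(12*(n**3 + 16*n**2 + 81*n + 126)).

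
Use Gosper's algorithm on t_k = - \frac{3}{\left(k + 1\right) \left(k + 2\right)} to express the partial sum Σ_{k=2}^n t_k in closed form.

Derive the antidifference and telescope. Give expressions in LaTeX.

Ratio r(k) = (k + 1)/(k + 3).
Gosper form: A/B · C(k+1)/C(k) with A=k + 1, B=k + 3, C=1.
Solve (k + 1)·f(k+1) − (k + 2)·f(k) = 1.
deg f ≤ 1 (via 1,1,0).
Solving with deg f ≤ 1: f(k) = k.
Certificate R = B(k−1)f/C = k*(k + 2) gives s_k = -3*k/(k + 1).
Δs = -3/(k**2 + 3*k + 2), as required.
Evaluate: s_(n+1) = 3*(-n - 1)/(n + 2); subtract s_(2) = -2 ⇒ S(n) = (1 - n)/(n + 2).

S(n) = \frac{1 - n}{n + 2}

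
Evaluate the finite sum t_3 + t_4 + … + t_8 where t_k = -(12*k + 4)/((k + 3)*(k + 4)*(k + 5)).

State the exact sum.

Σ = -20/39

Step 1: r(k) = (k + 3)*(3*k + 4)/((k + 6)*(3*k + 1)).
A = k + 3, B = k + 6, C = k + 1/3.
Need (k + 3)·f(k+1) − (k + 5)·f(k) = k + 1/3.
From deg A=1, deg B=1, deg C=1: d=2.
Coefficient equations give f(k) = k*(5*k - 1)/36.
R(k) = B(k−1)·f(k)/C(k) = k*(k + 5)*(5*k - 1)/(12*(3*k + 1)); s_k = R·t_k = -k*(5*k - 1)/(3*(k + 3)*(k + 4)).
Δs = 4*(-3*k - 1)/(k**3 + 12*k**2 + 47*k + 60), as required.
Evaluate s at k=9 and k=3: -11/13 and -1/3; difference -20/39.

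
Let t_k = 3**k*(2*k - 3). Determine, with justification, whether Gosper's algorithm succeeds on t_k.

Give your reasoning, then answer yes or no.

Ratio r(k) = 3*(2*k - 1)/(2*k - 3).
Take A(k)=3, B(k)=1, C(k)=k - 3/2.
f must satisfy (3)·f(k+1) − (1)·f(k) = k - 3/2.
Bound: deg f ≤ 1.
Match coefficients ⇒ f(k) = (k - 3)/2.
So s_k = (B(k−1)f/C)·t_k = ((k - 3)/(2*k - 3))·t_k = 3**k*(k - 3).
s_(k+1) − s_k = 3**k*(2*k - 3) = t_k.

Yes. s_k = 3**k*(k - 3).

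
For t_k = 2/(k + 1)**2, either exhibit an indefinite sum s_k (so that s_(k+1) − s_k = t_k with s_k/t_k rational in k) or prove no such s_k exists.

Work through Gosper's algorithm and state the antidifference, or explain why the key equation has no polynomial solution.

none (Gosper's algorithm certifies no s_k)

Ratio r(k) = (k + 1)**2/(k + 2)**2.
Normal form (A,B,C) = (k**2 + 2*k + 1, k**2 + 4*k + 4, 1).
Key eq: (k**2 + 2*k + 1)·f(k+1) = (k**2 + 2*k + 1)·f(k) + (1).
Bound: deg f ≤ 0.
f = c0 ⇒ A·f(k+1) − B(k−1)·f(k) − C = -1. The system {-1 = 0} is inconsistent; no antidifference.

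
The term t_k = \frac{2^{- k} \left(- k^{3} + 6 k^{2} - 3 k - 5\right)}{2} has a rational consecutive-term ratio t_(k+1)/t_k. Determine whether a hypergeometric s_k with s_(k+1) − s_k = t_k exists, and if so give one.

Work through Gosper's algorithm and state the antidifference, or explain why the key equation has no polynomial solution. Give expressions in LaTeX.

s_k = 2^{- k} \left(k^{3} - 3 k^{2} + 3\right)

r(k) = (k**3 - 3*k**2 - 6*k + 3)/(2*(k**3 - 6*k**2 + 3*k + 5)) after simplifying.
Normal form (A,B,C) = (1/2, 1, k**3 - 6*k**2 + 3*k + 5).
Key eq: (1/2)·f(k+1) = (1)·f(k) + (k**3 - 6*k**2 + 3*k + 5).
Degrees (0,0,3) ⇒ d ≤ 3.
A polynomial solution: f(k) = -2*(k**3 - 3*k**2 + 3).
So s_k = (B(k−1)f/C)·t_k = (-2*(k**3 - 3*k**2 + 3)/(k**3 - 6*k**2 + 3*k + 5))·t_k = (k**3 - 3*k**2 + 3)/2**k.
Check: Δs_k = (-k**3 + 6*k**2 - 3*k - 5)/(2*2**k). ✓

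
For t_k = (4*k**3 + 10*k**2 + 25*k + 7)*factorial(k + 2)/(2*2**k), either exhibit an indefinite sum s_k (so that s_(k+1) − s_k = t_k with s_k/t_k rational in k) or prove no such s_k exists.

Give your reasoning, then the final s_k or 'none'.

s_k = (4*k**2 - 2*k + 1)*factorial(k + 2)/2**k

r(k) = (4*k**4 + 34*k**3 + 123*k**2 + 217*k + 138)/(2*(4*k**3 + 10*k**2 + 25*k + 7)) after simplifying.
A = k/2 + 3/2, B = 1, C = k**3 + 5*k**2/2 + 25*k/4 + 7/4.
f must satisfy (k/2 + 3/2)·f(k+1) − (1)·f(k) = k**3 + 5*k**2/2 + 25*k/4 + 7/4.
Degrees (1,0,3) ⇒ d ≤ 2.
Solve for f: f(k) = (4*k**2 - 2*k + 1)/2 (degree 2 ≤ 2).
Get s_k = R·t_k = (4*k**2 - 2*k + 1)*factorial(k + 2)/2**k with R(k) = B(k−1)f(k)/C(k) = 2*(4*k**2 - 2*k + 1)/(4*k**3 + 10*k**2 + 25*k + 7).
Δs = (4*k**3 + 10*k**2 + 25*k + 7)*factorial(k + 2)/(2*2**k), as required.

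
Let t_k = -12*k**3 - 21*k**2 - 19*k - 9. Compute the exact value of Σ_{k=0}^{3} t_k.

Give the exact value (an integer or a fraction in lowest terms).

Σ = -876

Ratio r(k) = (12*k**3 + 57*k**2 + 97*k + 61)/(12*k**3 + 21*k**2 + 19*k + 9).
A = 1, B = 1, C = k**3 + 7*k**2/4 + 19*k/12 + 3/4.
Need (1)·f(k+1) − (1)·f(k) = k**3 + 7*k**2/4 + 19*k/12 + 3/4.
Bound: deg f ≤ 4.
Solving with deg f ≤ 4: f(k) = k*(3*k**3 + k**2 + 2*k + 3)/12.
Get s_k = R·t_k = k*(-3*k**3 - k**2 - 2*k - 3) with R(k) = B(k−1)f(k)/C(k) = k*(3*k**3 + k**2 + 2*k + 3)/(12*k**3 + 21*k**2 + 19*k + 9).
s_(k+1) − s_k = -12*k**3 - 21*k**2 - 19*k - 9 = t_k.
Telescoping: Σ = s_(4) − s_(0) = -876 − (0) = -876.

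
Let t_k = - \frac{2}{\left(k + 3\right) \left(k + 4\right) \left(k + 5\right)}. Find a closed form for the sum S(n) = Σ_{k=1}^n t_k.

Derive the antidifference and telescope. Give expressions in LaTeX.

Ratio r(k) = (k + 3)/(k + 6).
A = k + 3, B = k + 6, C = 1.
Solve (k + 3)·f(k+1) − (k + 5)·f(k) = 1.
Bound: deg f ≤ 2.
Match coefficients ⇒ f(k) = k*(k + 7)/24.
Get s_k = R·t_k = k*(-k - 7)/(12*(k + 3)*(k + 4)) with R(k) = B(k−1)f(k)/C(k) = k*(k + 5)*(k + 7)/24.
s_(k+1) − s_k = -2/(k**3 + 12*k**2 + 47*k + 60) = t_k.
Evaluate: s_(n+1) = (-n**2 - 9*n - 8)/(12*(n**2 + 9*n + 20)); subtract s_(1) = -1/30 ⇒ S(n) = n*(-n - 9)/(20*(n**2 + 9*n + 20)).

S(n) = \frac{n \left(- n - 9\right)}{20 \left(n^{2} + 9 n + 20\right)}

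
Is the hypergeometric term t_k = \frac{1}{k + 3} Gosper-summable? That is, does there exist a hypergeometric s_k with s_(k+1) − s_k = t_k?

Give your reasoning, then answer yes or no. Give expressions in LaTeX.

Step 1: r(k) = (k + 3)/(k + 4).
Factor: A=k + 3; B=k + 4; C=1.
Key eq: (k + 3)·f(k+1) = (k + 3)·f(k) + (1).
d = 0 from the (1,1,0) case.
f = c0 ⇒ A·f(k+1) − B(k−1)·f(k) − C = -1. The system {-1 = 0} is inconsistent; no antidifference.

No — the linear system for f has no solution.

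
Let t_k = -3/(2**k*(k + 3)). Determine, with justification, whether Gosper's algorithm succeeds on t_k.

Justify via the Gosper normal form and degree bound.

r(k) = (k + 3)/(2*(k + 4)) after simplifying.
Factor: A=k/2 + 3/2; B=k + 4; C=1.
Need (k/2 + 3/2)·f(k+1) − (k + 3)·f(k) = 1.
From deg A=1, deg B=1, deg C=0: d=-1.
d = -1 < 0 ⇒ no nonzero polynomial f; not summable.

No — key equation has no polynomial f.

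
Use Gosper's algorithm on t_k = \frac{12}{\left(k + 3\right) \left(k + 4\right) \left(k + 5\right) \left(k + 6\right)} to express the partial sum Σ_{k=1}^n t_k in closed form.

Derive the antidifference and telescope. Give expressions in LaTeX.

S(n) = \frac{n \left(n^{2} + 15 n + 74\right)}{30 \left(n^{3} + 15 n^{2} + 74 n + 120\right)}

The ratio is (k + 3)/(k + 7).
So A=k + 3 and B=k + 7, with C=1.
Solve (k + 3)·f(k+1) − (k + 6)·f(k) = 1.
d = 3 from the (1,1,0) case.
Match coefficients ⇒ f(k) = k*(k**2 + 12*k + 47)/180.
R(k) = B(k−1)·f(k)/C(k) = k*(k + 6)*(k**2 + 12*k + 47)/180; s_k = R·t_k = k*(k**2 + 12*k + 47)/(15*(k + 3)*(k + 4)*(k + 5)).
s_(k+1) − s_k = 12/(k**4 + 18*k**3 + 119*k**2 + 342*k + 360) = t_k.
Σ_(k=1)^n t_k = s_(n+1) − s_(1) = ((n**3 + 15*n**2 + 74*n + 60)/(15*(n**3 + 15*n**2 + 74*n + 120))) − (1/30), i.e. n*(n**2 + 15*n + 74)/(30*(n**3 + 15*n**2 + 74*n + 120)).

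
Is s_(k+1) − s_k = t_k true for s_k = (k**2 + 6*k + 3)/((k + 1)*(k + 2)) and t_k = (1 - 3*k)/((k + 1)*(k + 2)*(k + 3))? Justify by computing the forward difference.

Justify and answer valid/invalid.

valid (s_(k+1) − s_k reduces to t_k)

s_(k+1) = (6*k + (k + 1)**2 + 9)/((k + 2)*(k + 3))
s_(k+1) − s_k = (1 - 3*k)/(k**3 + 6*k**2 + 11*k + 6)
(s_(k+1) − s_k) − t_k = 0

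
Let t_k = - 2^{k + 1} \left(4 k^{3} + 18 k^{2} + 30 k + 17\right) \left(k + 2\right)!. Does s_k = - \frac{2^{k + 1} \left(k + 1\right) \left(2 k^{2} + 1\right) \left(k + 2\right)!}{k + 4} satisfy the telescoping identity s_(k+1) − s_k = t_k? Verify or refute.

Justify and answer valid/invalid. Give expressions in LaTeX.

s_(k+1) = -2**(k + 2)*(k + 2)*(2*k**2 + 4*k + 3)*factorial(k + 3)/(k + 5)
s_(k+1) − s_k = -2**(k + 1)*(4*k**5 + 42*k**4 + 170*k**3 + 347*k**2 + 342*k + 139)*factorial(k + 2)/((k + 4)*(k + 5))
(s_(k+1) − s_k) − t_k = 6*2**k*(k + 1)*(4*k**3 + 30*k**2 + 70*k + 67)*factorial(k + 2)/((k + 4)*(k + 5))

Invalid: residual \frac{6 \cdot 2^{k} \left(k + 1\right) \left(4 k^{3} + 30 k^{2} + 70 k + 67\right) \left(k + 2\right)!}{\left(k + 4\right) \left(k + 5\right)} ≠ 0.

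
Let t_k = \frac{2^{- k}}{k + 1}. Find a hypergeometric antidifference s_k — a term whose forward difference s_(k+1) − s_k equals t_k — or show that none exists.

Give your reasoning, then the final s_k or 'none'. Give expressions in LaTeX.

no hypergeometric antidifference exists

Compute t_(k+1)/t_k: get (k + 1)/(2*(k + 2)).
So A=k/2 + 1/2 and B=k + 2, with C=1.
f must satisfy (k/2 + 1/2)·f(k+1) − (k + 1)·f(k) = 1.
d = -1 from the (1,1,0) case.
deg f ≤ -1 is impossible — no certificate.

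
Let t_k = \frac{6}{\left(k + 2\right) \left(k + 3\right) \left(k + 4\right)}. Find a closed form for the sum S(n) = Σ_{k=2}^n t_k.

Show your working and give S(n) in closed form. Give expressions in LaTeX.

S(n) = \frac{3 \left(n^{2} + 7 n - 8\right)}{20 \left(n^{2} + 7 n + 12\right)}

Step 1: r(k) = (k + 2)/(k + 5).
Gosper form: A/B · C(k+1)/C(k) with A=k + 2, B=k + 5, C=1.
Solve (k + 2)·f(k+1) − (k + 4)·f(k) = 1.
Degrees (1,1,0) ⇒ d ≤ 2.
A polynomial solution: f(k) = k*(k + 5)/12.
So s_k = (B(k−1)f/C)·t_k = (k*(k + 4)*(k + 5)/12)·t_k = k*(k + 5)/(2*(k + 2)*(k + 3)).
Check: Δs_k = 6/(k**3 + 9*k**2 + 26*k + 24). ✓
Telescope: S(n) = s_(n+1) − s_(2) = (n**2 + 7*n + 6)/(2*(n**2 + 7*n + 12)) − (7/20) = 3*(n**2 + 7*n - 8)/(20*(n**2 + 7*n + 12)).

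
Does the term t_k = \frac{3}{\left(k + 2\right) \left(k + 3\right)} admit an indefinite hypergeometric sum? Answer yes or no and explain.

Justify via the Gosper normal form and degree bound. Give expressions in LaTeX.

The ratio is (k + 2)/(k + 4).
Gosper form: A/B · C(k+1)/C(k) with A=k + 2, B=k + 4, C=1.
Solve (k + 2)·f(k+1) − (k + 3)·f(k) = 1.
d = 1 from the (1,1,0) case.
Coefficient equations give f(k) = k/2.
Then R = B(k−1)f/C = k*(k + 3)/2, so s_k = R(k)·t_k = 3*k/(2*(k + 2)).
Δs = 3/(k**2 + 5*k + 6), as required.

Yes. s_k = \frac{3 k}{2 \left(k + 2\right)}.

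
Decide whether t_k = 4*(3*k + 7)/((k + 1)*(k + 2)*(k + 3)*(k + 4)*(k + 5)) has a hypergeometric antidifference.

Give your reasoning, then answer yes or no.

Ratio r(k) = (k + 1)*(3*k + 10)/((k + 6)*(3*k + 7)).
Factor: A=k + 1; B=k + 6; C=k + 7/3.
f must satisfy (k + 1)·f(k+1) − (k + 5)·f(k) = k + 7/3.
Bound: deg f ≤ 4.
Solving with deg f ≤ 4: f(k) = k*(k + 2)*(k**2 + 8*k + 19)/36.
Then R = B(k−1)f/C = k*(k + 2)*(k + 5)*(k**2 + 8*k + 19)/(12*(3*k + 7)), so s_k = R(k)·t_k = k*(k**2 + 8*k + 19)/(3*(k**3 + 8*k**2 + 19*k + 12)).
Check: Δs_k = 4*(3*k + 7)/(k**5 + 15*k**4 + 85*k**3 + 225*k**2 + 274*k + 120). ✓

Yes. s_k = k*(k**2 + 8*k + 19)/(3*(k**3 + 8*k**2 + 19*k + 12)).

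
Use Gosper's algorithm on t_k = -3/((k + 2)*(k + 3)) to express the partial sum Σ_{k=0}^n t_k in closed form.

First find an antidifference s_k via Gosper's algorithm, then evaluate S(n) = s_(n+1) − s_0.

r(k) = (k + 2)/(k + 4) after simplifying.
Normal form (A,B,C) = (k + 2, k + 4, 1).
Solve (k + 2)·f(k+1) − (k + 3)·f(k) = 1.
Bound: deg f ≤ 1.
Solve for f: f(k) = k/2 (degree 1 ≤ 1).
So s_k = (B(k−1)f/C)·t_k = (k*(k + 3)/2)·t_k = -3*k/(2*k + 4).
Check: Δs_k = -3/(k**2 + 5*k + 6). ✓
s_(n+1) = 3*(-n - 1)/(2*(n + 3)) and s_(0) = 0, so S(n) = 3*(-n - 1)/(2*(n + 3)).

S(n) = 3*(-n - 1)/(2*(n + 3))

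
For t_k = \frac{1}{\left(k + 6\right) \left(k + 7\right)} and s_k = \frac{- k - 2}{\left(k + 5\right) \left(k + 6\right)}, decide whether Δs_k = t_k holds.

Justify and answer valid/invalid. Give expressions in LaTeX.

s_(k+1) = (-k - 3)/((k + 6)*(k + 7))
s_(k+1) − s_k = (k - 1)/(k**3 + 18*k**2 + 107*k + 210)
(s_(k+1) − s_k) − t_k = -6/(k**3 + 18*k**2 + 107*k + 210)

Invalid: residual - \frac{6}{k^{3} + 18 k^{2} + 107 k + 210} ≠ 0.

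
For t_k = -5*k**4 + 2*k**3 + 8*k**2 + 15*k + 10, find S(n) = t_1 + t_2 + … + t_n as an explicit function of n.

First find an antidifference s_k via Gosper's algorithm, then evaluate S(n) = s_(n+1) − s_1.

S(n) = n*(-n**4 - 2*n**3 + 2*n**2 + 12*n + 19)

The ratio is (5*k**4 + 18*k**3 + 16*k**2 - 17*k - 30)/(5*k**4 - 2*k**3 - 8*k**2 - 15*k - 10).
Gosper form: A/B · C(k+1)/C(k) with A=1, B=1, C=k**4 - 2*k**3/5 - 8*k**2/5 - 3*k - 2.
f must satisfy (1)·f(k+1) − (1)·f(k) = k**4 - 2*k**3/5 - 8*k**2/5 - 3*k - 2.
d = 5 from the (0,0,4) case.
A polynomial solution: f(k) = k*(k**4 - 3*k**3 - 4*k - 4)/5.
So s_k = (B(k−1)f/C)·t_k = (k*(k**4 - 3*k**3 - 4*k - 4)/(5*k**4 - 2*k**3 - 8*k**2 - 15*k - 10))·t_k = k*(-k**4 + 3*k**3 + 4*k + 4).
s_(k+1) − s_k = -5*k**4 + 2*k**3 + 8*k**2 + 15*k + 10 = t_k.
Evaluate: s_(n+1) = -n**5 - 2*n**4 + 2*n**3 + 12*n**2 + 19*n + 10; subtract s_(1) = 10 ⇒ S(n) = n*(-n**4 - 2*n**3 + 2*n**2 + 12*n + 19).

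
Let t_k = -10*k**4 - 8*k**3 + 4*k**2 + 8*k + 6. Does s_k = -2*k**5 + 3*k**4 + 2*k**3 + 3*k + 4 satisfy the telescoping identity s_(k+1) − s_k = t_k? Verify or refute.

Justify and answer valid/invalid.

s_(k+1) = 3*k - 2*(k + 1)**5 + 3*(k + 1)**4 + 2*(k + 1)**3 + 7
s_(k+1) − s_k = -10*k**4 - 8*k**3 + 4*k**2 + 8*k + 6
(s_(k+1) − s_k) − t_k = 0

valid (s_(k+1) − s_k reduces to t_k)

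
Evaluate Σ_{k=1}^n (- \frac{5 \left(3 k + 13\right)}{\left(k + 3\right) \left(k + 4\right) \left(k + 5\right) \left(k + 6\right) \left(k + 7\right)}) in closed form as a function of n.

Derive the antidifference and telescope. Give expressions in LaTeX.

Ratio r(k) = (k + 3)*(3*k + 16)/((k + 8)*(3*k + 13)).
A = k + 3, B = k + 8, C = k + 13/3.
Key eq: (k + 3)·f(k+1) = (k + 7)·f(k) + (k + 13/3).
d = 4 from the (1,1,1) case.
A polynomial solution: f(k) = k*(k + 4)*(k**2 + 14*k + 63)/270.
Certificate R = B(k−1)f/C = k*(k + 4)*(k + 7)*(k**2 + 14*k + 63)/(90*(3*k + 13)) gives s_k = k*(-k**2 - 14*k - 63)/(18*(k**3 + 14*k**2 + 63*k + 90)).
Check: Δs_k = 5*(-3*k - 13)/(k**5 + 25*k**4 + 245*k**3 + 1175*k**2 + 2754*k + 2520). ✓
s_(n+1) = (-n**3 - 17*n**2 - 94*n - 78)/(18*(n**3 + 17*n**2 + 94*n + 168)) and s_(1) = -13/504, so S(n) = 5*n*(-n**2 - 17*n - 94)/(168*(n**3 + 17*n**2 + 94*n + 168)).

S(n) = \frac{5 n \left(- n^{2} - 17 n - 94\right)}{168 \left(n^{3} + 17 n^{2} + 94 n + 168\right)}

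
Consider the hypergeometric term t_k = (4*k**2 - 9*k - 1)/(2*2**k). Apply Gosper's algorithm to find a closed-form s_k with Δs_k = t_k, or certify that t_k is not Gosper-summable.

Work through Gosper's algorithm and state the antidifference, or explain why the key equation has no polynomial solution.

Ratio r(k) = (4*k**2 - k - 6)/(2*(4*k**2 - 9*k - 1)).
Gosper form: A/B · C(k+1)/C(k) with A=1/2, B=1, C=k**2 - 9*k/4 - 1/4.
f must satisfy (1/2)·f(k+1) − (1)·f(k) = k**2 - 9*k/4 - 1/4.
deg f ≤ 2 (via 0,0,2).
Solve for f: f(k) = -(4*k**2 - k + 2)/2 (degree 2 ≤ 2).
Then R = B(k−1)f/C = -2*(4*k**2 - k + 2)/(4*k**2 - 9*k - 1), so s_k = R(k)·t_k = (-4*k**2 + k - 2)/2**k.
Verify: (4*k**2 - 9*k - 1)/(2*2**k) matches t_k.

s_k = (-4*k**2 + k - 2)/2**k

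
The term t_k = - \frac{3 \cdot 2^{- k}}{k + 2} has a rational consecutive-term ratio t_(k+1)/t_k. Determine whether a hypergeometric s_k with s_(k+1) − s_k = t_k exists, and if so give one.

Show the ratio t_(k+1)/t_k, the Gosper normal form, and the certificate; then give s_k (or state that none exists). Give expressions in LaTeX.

none (Gosper's algorithm certifies no s_k)

Ratio r(k) = (k + 2)/(2*(k + 3)).
Factor: A=k/2 + 1; B=k + 3; C=1.
Solve (k/2 + 1)·f(k+1) − (k + 2)·f(k) = 1.
d = -1 from the (1,1,0) case.
d = -1 < 0 ⇒ no nonzero polynomial f; not summable.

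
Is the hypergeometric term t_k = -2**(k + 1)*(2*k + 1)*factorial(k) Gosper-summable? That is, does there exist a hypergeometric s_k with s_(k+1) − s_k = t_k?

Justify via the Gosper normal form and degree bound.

Yes. s_k = -2**(k + 1)*factorial(k).

Compute t_(k+1)/t_k: get 2*(k + 1)*(2*k + 3)/(2*k + 1).
A = 2*k + 2, B = 1, C = k + 1/2.
Key eq: (2*k + 2)·f(k+1) = (1)·f(k) + (k + 1/2).
Degrees (1,0,1) ⇒ d ≤ 0.
Solving with deg f ≤ 0: f(k) = 1/2.
Get s_k = R·t_k = -2**(k + 1)*factorial(k) with R(k) = B(k−1)f(k)/C(k) = 1/(2*k + 1).
s_(k+1) − s_k = -2**(k + 1)*(2*k + 1)*factorial(k) = t_k.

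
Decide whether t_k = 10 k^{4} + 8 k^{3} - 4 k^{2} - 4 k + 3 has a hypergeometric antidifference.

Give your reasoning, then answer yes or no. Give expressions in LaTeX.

Yes. s_k = k \left(2 k^{4} - 3 k^{3} - 2 k^{2} + 2 k + 4\right).

Ratio r(k) = (10*k**4 + 48*k**3 + 80*k**2 + 52*k + 13)/(10*k**4 + 8*k**3 - 4*k**2 - 4*k + 3).
Take A(k)=1, B(k)=1, C(k)=k**4 + 4*k**3/5 - 2*k**2/5 - 2*k/5 + 3/10.
f must satisfy (1)·f(k+1) − (1)·f(k) = k**4 + 4*k**3/5 - 2*k**2/5 - 2*k/5 + 3/10.
Bound: deg f ≤ 5.
Coefficient equations give f(k) = k*(2*k**4 - 3*k**3 - 2*k**2 + 2*k + 4)/10.
Get s_k = R·t_k = k*(2*k**4 - 3*k**3 - 2*k**2 + 2*k + 4) with R(k) = B(k−1)f(k)/C(k) = k*(2*k**4 - 3*k**3 - 2*k**2 + 2*k + 4)/(10*k**4 + 8*k**3 - 4*k**2 - 4*k + 3).
s_(k+1) − s_k = 10*k**4 + 8*k**3 - 4*k**2 - 4*k + 3 = t_k.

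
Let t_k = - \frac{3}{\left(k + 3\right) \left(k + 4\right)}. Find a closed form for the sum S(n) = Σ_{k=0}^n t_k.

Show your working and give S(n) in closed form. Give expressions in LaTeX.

Ratio r(k) = (k + 3)/(k + 5).
A = k + 3, B = k + 5, C = 1.
Set up (k + 3)·f(k+1) − (k + 4)·f(k) − (1) = 0.
From deg A=1, deg B=1, deg C=0: d=1.
A polynomial solution: f(k) = k/3.
R(k) = B(k−1)·f(k)/C(k) = k*(k + 4)/3; s_k = R·t_k = -k/(k + 3).
s_(k+1) − s_k = -3/(k**2 + 7*k + 12) = t_k.
Σ_(k=0)^n t_k = s_(n+1) − s_(0) = ((-n - 1)/(n + 4)) − (0), i.e. (-n - 1)/(n + 4).

S(n) = \frac{- n - 1}{n + 4}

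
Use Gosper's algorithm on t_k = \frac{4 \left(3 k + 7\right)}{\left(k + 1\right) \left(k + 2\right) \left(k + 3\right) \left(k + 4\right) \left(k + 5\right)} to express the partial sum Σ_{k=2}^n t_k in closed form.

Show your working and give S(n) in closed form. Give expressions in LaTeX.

S(n) = \frac{2 \left(n^{3} + 11 n^{2} + 38 n - 50\right)}{45 \left(n^{3} + 11 n^{2} + 38 n + 40\right)}

r(k) = (k + 1)*(3*k + 10)/((k + 6)*(3*k + 7)) after simplifying.
Take A(k)=k + 1, B(k)=k + 6, C(k)=k + 7/3.
f must satisfy (k + 1)·f(k+1) − (k + 5)·f(k) = k + 7/3.
deg f ≤ 4 (via 1,1,1).
Coefficient equations give f(k) = k*(k + 2)*(k**2 + 8*k + 19)/36.
Certificate R = B(k−1)f/C = k*(k + 2)*(k + 5)*(k**2 + 8*k + 19)/(12*(3*k + 7)) gives s_k = k*(k**2 + 8*k + 19)/(3*(k**3 + 8*k**2 + 19*k + 12)).
Verify: 4*(3*k + 7)/(k**5 + 15*k**4 + 85*k**3 + 225*k**2 + 274*k + 120) matches t_k.
Evaluate: s_(n+1) = (n**3 + 11*n**2 + 38*n + 28)/(3*(n**3 + 11*n**2 + 38*n + 40)); subtract s_(2) = 13/45 ⇒ S(n) = 2*(n**3 + 11*n**2 + 38*n - 50)/(45*(n**3 + 11*n**2 + 38*n + 40)).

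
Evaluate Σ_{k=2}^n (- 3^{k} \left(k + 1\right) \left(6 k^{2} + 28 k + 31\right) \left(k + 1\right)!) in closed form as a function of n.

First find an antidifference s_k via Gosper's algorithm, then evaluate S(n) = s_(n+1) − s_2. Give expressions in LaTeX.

Compute t_(k+1)/t_k: get (k + 2)**2*(84*k + 18*(k + 1)**2 + 177)/((k + 1)*(6*k**2 + 28*k + 31)).
Normal form (A,B,C) = (3*k + 6, 1, k**3 + 17*k**2/3 + 59*k/6 + 31/6).
Need (3*k + 6)·f(k+1) − (1)·f(k) = k**3 + 17*k**2/3 + 59*k/6 + 31/6.
Degrees (1,0,3) ⇒ d ≤ 2.
Coefficient equations give f(k) = (2*k**2 + 4*k - 1)/6.
Then R = B(k−1)f/C = (2*k**2 + 4*k - 1)/((k + 1)*(6*k**2 + 28*k + 31)), so s_k = R(k)·t_k = -3**k*(2*k**2 + 4*k - 1)*factorial(k + 1).
Verify: -3**k*(k + 1)*(6*k**2 + 28*k + 31)*factorial(k + 1) matches t_k.
Telescope: S(n) = s_(n+1) − s_(2) = -3**(n + 1)*(2*n**2 + 8*n + 5)*factorial(n + 2) − (-810) = -6*3**n*n**4*factorial(n) - 42*3**n*n**3*factorial(n) - 99*3**n*n**2*factorial(n) - 93*3**n*n*factorial(n) - 30*3**n*factorial(n) + 810.

S(n) = - 6 \cdot 3^{n} n^{4} n! - 42 \cdot 3^{n} n^{3} n! - 99 \cdot 3^{n} n^{2} n! - 93 \cdot 3^{n} n n! - 30 \cdot 3^{n} n! + 810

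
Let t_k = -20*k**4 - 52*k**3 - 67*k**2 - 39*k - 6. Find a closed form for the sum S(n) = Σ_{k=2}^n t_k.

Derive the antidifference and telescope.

S(n) = -4*n**5 - 23*n**4 - 55*n**3 - 66*n**2 - 36*n + 184

Step 1: r(k) = (20*k**4 + 132*k**3 + 343*k**2 + 409*k + 184)/(20*k**4 + 52*k**3 + 67*k**2 + 39*k + 6).
Normal form (A,B,C) = (1, 1, k**4 + 13*k**3/5 + 67*k**2/20 + 39*k/20 + 3/10).
Solve (1)·f(k+1) − (1)·f(k) = k**4 + 13*k**3/5 + 67*k**2/20 + 39*k/20 + 3/10.
d = 5 from the (0,0,4) case.
Match coefficients ⇒ f(k) = k*(4*k**4 + 3*k**3 + 3*k**2 - k - 3)/20.
Then R = B(k−1)f/C = k*(4*k**4 + 3*k**3 + 3*k**2 - k - 3)/((2*k**2 + 3*k + 3)*(10*k**2 + 11*k + 2)), so s_k = R(k)·t_k = k*(-4*k**4 - 3*k**3 - 3*k**2 + k + 3).
Δs = -20*k**4 - 52*k**3 - 67*k**2 - 39*k - 6, as required.
Evaluate: s_(n+1) = -4*n**5 - 23*n**4 - 55*n**3 - 66*n**2 - 36*n - 6; subtract s_(2) = -190 ⇒ S(n) = -4*n**5 - 23*n**4 - 55*n**3 - 66*n**2 - 36*n + 184.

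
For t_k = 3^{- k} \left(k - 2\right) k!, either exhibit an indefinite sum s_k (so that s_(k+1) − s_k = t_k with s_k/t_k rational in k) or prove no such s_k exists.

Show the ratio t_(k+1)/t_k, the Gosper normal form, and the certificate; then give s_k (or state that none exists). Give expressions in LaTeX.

The ratio is (k**2 - 1)/(3*(k - 2)).
So A=k/3 + 1/3 and B=1, with C=k - 2.
f must satisfy (k/3 + 1/3)·f(k+1) − (1)·f(k) = k - 2.
d = 0 from the (1,0,1) case.
Match coefficients ⇒ f(k) = 3.
Certificate R = B(k−1)f/C = 3/(k - 2) gives s_k = 3**(1 - k)*factorial(k).
Δs = (k - 2)*factorial(k)/3**k, as required.

s_k = 3^{1 - k} k!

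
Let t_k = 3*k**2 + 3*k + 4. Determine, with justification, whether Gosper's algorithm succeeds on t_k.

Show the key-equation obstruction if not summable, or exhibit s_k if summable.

Yes. s_k = k*(k**2 + 3).

The ratio is (3*k**2 + 9*k + 10)/(3*k**2 + 3*k + 4).
Factor: A=1; B=1; C=k**2 + k + 4/3.
Key eq: (1)·f(k+1) = (1)·f(k) + (k**2 + k + 4/3).
deg f ≤ 3 (via 0,0,2).
Match coefficients ⇒ f(k) = k*(k**2 + 3)/3.
Certificate R = B(k−1)f/C = k*(k**2 + 3)/(3*k**2 + 3*k + 4) gives s_k = k*(k**2 + 3).
s_(k+1) − s_k = 3*k**2 + 3*k + 4 = t_k.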